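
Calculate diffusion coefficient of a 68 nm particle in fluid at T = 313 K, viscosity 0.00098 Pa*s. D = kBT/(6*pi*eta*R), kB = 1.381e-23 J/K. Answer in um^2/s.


Radius R = 68/2 = 34 nm = 3.4e-08 m
D = kB*T / (6*pi*eta*R)
D = 1.381e-23 * 313 / (6 * pi * 0.00098 * 3.4e-08)
D = 6.88227e-12 m^2/s = 6.882 um^2/s

6.882


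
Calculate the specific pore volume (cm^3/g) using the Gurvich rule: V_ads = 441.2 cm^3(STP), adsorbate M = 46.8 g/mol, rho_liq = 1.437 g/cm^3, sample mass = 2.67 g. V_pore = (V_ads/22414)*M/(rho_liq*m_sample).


Moles adsorbed n = V_ads / 22414 = 441.2 / 22414 = 1.968413e-02 mol
Liquid volume V_liq = n * M / rho_liq = 1.968413e-02 * 46.8 / 1.437 = 0.64107 cm^3
Specific pore volume V_pore = V_liq / m_sample = 0.64107 / 2.67
V_pore = 0.2401 cm^3/g

0.2401


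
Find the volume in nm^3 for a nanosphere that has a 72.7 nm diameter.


Radius r = 72.7/2 = 36.35 nm
Volume V = (4/3) * pi * r^3
V = (4/3) * pi * (36.35)^3
V = 201187.9 nm^3

201187.9


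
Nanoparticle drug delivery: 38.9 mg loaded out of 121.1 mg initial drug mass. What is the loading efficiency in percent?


Drug loading efficiency = (drug loaded / drug initial) * 100
DLE = 38.9 / 121.1 * 100
DLE = 0.3212 * 100
DLE = 32.12%

32.12


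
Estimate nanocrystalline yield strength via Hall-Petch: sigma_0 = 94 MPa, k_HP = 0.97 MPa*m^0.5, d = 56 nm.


d = 56 nm = 5.6e-08 m
sqrt(d) = 0.0002366432
Hall-Petch contribution = k / sqrt(d) = 0.97 / 0.0002366432 = 4099.0 MPa
sigma = sigma_0 + k/sqrt(d) = 94 + 4099.0 = 4193.0 MPa

4193.0


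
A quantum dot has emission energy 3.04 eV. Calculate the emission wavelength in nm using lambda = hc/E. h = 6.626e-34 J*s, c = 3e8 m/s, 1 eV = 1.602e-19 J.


Convert energy: E = 3.04 eV = 3.04 * 1.602e-19 = 4.87008e-19 J
lambda = h*c / E = 6.626e-34 * 3e8 / 4.87008e-19
lambda = 4.08166e-07 m = 408.2 nm

408.2


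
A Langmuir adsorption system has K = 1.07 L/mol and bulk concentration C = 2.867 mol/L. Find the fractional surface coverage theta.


Langmuir isotherm: theta = K*C / (1 + K*C)
K*C = 1.07 * 2.867 = 3.06769
theta = 3.06769 / (1 + 3.06769) = 3.06769 / 4.06769
theta = 0.7542

0.7542


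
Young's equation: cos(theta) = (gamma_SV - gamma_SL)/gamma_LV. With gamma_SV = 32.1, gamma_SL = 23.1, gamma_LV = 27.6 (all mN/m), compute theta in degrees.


cos(theta) = (gamma_SV - gamma_SL) / gamma_LV
cos(theta) = (32.1 - 23.1) / 27.6
cos(theta) = 0.326087
theta = arccos(0.326087) = 70.97 degrees

70.97


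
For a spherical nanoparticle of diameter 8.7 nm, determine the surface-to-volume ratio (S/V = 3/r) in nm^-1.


Radius r = 8.7/2 = 4.35 nm
S/V = 3 / r = 3 / 4.35
S/V = 0.6897 nm^-1

0.6897


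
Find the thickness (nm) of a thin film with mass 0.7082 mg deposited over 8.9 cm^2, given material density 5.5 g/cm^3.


Convert: m = 0.7082 mg = 7.0820e-07 kg, A = 8.9 cm^2 = 8.9000e-04 m^2, rho = 5.5 g/cm^3 = 5500 kg/m^3
t = m / (A * rho)
t = 7.0820e-07 / (8.9000e-04 * 5500)
t = 1.4468e-07 m = 144.7 nm

144.7


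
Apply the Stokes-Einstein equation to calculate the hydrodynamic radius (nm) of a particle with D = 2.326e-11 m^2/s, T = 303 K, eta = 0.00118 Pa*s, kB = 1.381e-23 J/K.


Stokes-Einstein: R = kB*T / (6*pi*eta*D)
R = 1.381e-23 * 303 / (6 * pi * 0.00118 * 2.326e-11)
R = 8.08804e-09 m = 8.09 nm

8.09


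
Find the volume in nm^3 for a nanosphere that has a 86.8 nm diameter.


Radius r = 86.8/2 = 43.4 nm
Volume V = (4/3) * pi * r^3
V = (4/3) * pi * (43.4)^3
V = 342418.96 nm^3

342418.96


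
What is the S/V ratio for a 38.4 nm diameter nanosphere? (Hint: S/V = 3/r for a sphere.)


Radius r = 38.4/2 = 19.2 nm
S/V = 3 / r = 3 / 19.2
S/V = 0.1562 nm^-1

0.1562


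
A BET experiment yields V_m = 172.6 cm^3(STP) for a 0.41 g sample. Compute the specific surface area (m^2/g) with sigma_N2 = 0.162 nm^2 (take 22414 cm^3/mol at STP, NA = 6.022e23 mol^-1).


Number of moles in monolayer = V_m / 22414 = 172.6 / 22414 = 0.00770054
Number of molecules = moles * NA = 0.00770054 * 6.022e23
SA = molecules * sigma / mass
SA = (172.6 / 22414) * 6.022e23 * 0.162e-18 / 0.41
SA = 1832.3 m^2/g

1832.3


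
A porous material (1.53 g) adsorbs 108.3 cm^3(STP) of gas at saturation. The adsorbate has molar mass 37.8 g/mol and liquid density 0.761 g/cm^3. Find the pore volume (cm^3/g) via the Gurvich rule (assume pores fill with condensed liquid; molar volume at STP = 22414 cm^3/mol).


Moles adsorbed n = V_ads / 22414 = 108.3 / 22414 = 4.831802e-03 mol
Liquid volume V_liq = n * M / rho_liq = 4.831802e-03 * 37.8 / 0.761 = 0.24000 cm^3
Specific pore volume V_pore = V_liq / m_sample = 0.24000 / 1.53
V_pore = 0.1569 cm^3/g

0.1569


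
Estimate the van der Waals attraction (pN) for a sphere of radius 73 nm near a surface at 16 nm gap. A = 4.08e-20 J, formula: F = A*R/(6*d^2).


Convert to SI: R = 73 nm = 7.3e-08 m, d = 16 nm = 1.6e-08 m
F = A * R / (6 * d^2)
F = 4.08e-20 * 7.3e-08 / (6 * (1.6e-08)^2)
F = 1.93906e-12 N = 1.939 pN

1.939


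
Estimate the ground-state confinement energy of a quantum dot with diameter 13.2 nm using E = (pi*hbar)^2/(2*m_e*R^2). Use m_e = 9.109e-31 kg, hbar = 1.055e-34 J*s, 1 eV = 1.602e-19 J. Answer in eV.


Radius R = 13.2/2 = 6.6 nm = 6.6e-09 m
E = (pi * 1.055e-34)^2 / (2 * 9.109e-31 * (6.6e-09)^2)
E(J) = 1.38425e-21
E = E(J) / 1.602e-19 = 0.0086 eV

0.0086


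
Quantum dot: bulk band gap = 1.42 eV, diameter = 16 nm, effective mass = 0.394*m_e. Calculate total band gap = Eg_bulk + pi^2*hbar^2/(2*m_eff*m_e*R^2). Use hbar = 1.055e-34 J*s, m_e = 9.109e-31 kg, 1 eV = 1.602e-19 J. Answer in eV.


Radius R = 16/2 nm = 8e-09 m
Confinement energy dE = pi^2 * hbar^2 / (2 * m_eff * m_e * R^2)
dE = pi^2 * (1.055e-34)^2 / (2 * 0.394 * 9.109e-31 * (8e-09)^2) J, divided by 1.602e-19 J/eV
dE = 0.0149 eV
Total band gap = E_g(bulk) + dE = 1.42 + 0.0149 = 1.4349 eV

1.4349


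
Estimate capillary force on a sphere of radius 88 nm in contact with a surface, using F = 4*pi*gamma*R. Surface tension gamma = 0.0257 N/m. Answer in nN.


Convert radius: R = 88 nm = 8.8e-08 m
F = 4 * pi * gamma * R
F = 4 * pi * 0.0257 * 8.8e-08
F = 2.84201e-08 N = 28.4201 nN

28.4201


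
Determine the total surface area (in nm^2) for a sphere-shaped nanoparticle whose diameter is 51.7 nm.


Radius r = 51.7/2 = 25.85 nm
Surface area SA = 4 * pi * r^2
SA = 4 * pi * (25.85)^2
SA = 8397.13 nm^2

8397.13


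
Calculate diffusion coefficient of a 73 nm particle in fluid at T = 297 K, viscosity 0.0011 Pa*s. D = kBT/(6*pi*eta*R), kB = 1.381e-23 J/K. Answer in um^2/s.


Radius R = 73/2 = 36.5 nm = 3.65e-08 m
D = kB*T / (6*pi*eta*R)
D = 1.381e-23 * 297 / (6 * pi * 0.0011 * 3.65e-08)
D = 5.41955e-12 m^2/s = 5.42 um^2/s

5.42


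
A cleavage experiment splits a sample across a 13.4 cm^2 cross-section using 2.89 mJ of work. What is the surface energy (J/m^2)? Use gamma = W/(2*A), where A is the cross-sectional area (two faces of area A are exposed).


Convert: A = 13.4 cm^2 = 0.00134 m^2, W = 2.89 mJ = 0.00289 J
Cleaving exposes two faces of area A, so total new surface = 2*A and gamma = W / (2*A)
gamma = 0.00289 / (2 * 0.00134)
gamma = 1.078 J/m^2

1.078


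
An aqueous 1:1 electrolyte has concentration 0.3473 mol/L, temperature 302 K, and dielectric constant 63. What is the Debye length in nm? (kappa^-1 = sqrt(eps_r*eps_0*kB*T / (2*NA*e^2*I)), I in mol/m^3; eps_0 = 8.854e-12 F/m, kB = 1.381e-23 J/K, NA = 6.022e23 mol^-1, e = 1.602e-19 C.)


Ionic strength I = 0.3473 * 1^2 * 1000 = 347.3 mol/m^3
kappa^-1 = sqrt(63 * 8.854e-12 * 1.381e-23 * 302 / (2 * 6.022e23 * (1.602e-19)^2 * 347.3))
kappa^-1 = 0.466 nm

0.466


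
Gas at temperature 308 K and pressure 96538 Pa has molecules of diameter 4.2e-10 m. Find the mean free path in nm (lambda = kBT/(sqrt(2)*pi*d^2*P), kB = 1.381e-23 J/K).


Mean free path: lambda = kB*T / (sqrt(2) * pi * d^2 * P)
lambda = 1.381e-23 * 308 / (sqrt(2) * pi * (4.2e-10)^2 * 96538)
lambda = 5.62189e-08 m
lambda = 56.22 nm

56.22


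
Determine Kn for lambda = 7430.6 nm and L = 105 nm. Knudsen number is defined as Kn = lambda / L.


Knudsen number Kn = lambda / L
Kn = 7430.6 / 105
Kn = 70.7676

70.7676


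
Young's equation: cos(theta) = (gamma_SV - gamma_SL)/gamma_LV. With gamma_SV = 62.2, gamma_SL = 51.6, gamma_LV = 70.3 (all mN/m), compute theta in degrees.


cos(theta) = (gamma_SV - gamma_SL) / gamma_LV
cos(theta) = (62.2 - 51.6) / 70.3
cos(theta) = 0.150782
theta = arccos(0.150782) = 81.33 degrees

81.33


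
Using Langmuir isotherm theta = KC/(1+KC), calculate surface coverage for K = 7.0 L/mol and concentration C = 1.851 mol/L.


Langmuir isotherm: theta = K*C / (1 + K*C)
K*C = 7.0 * 1.851 = 12.957
theta = 12.957 / (1 + 12.957) = 12.957 / 13.957
theta = 0.9284

0.9284


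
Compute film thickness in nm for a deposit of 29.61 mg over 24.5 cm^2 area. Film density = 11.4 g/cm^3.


Convert: m = 29.61 mg = 2.9610e-05 kg, A = 24.5 cm^2 = 2.4500e-03 m^2, rho = 11.4 g/cm^3 = 11400 kg/m^3
t = m / (A * rho)
t = 2.9610e-05 / (2.4500e-03 * 11400)
t = 1.0602e-06 m = 1060.2 nm

1060.2


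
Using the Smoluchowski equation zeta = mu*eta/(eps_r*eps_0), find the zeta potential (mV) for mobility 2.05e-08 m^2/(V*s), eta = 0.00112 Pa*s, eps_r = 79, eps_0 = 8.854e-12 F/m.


Smoluchowski equation: zeta = mu * eta / (eps_r * eps_0)
zeta = 2.05e-08 * 0.00112 / (79 * 8.854e-12)
zeta = 0.032825 V = 32.83 mV

32.83


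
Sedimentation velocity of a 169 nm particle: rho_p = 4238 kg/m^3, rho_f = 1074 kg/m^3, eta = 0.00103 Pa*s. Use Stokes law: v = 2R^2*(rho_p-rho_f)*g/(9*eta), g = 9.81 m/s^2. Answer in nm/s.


Radius R = 169/2 nm = 8.45e-08 m
Density difference = 4238 - 1074 = 3164 kg/m^3
v = 2 * R^2 * (rho_p - rho_f) * g / (9 * eta)
v = 2 * (8.45e-08)^2 * 3164 * 9.81 / (9 * 0.00103)
v = 4.78156e-08 m/s = 47.8156 nm/s

47.8156


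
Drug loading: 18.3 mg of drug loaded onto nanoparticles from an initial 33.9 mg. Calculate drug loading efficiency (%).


Drug loading efficiency = (drug loaded / drug initial) * 100
DLE = 18.3 / 33.9 * 100
DLE = 0.5398 * 100
DLE = 53.98%

53.98


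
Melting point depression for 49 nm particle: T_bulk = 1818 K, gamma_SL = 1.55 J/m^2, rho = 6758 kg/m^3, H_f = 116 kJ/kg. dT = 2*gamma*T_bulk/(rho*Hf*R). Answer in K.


Radius R = 49/2 = 24.5 nm = 2.45e-08 m
Convert H_f = 116 kJ/kg = 116000 J/kg
dT = 2 * gamma_SL * T_bulk / (rho * H_f * R)
dT = 2 * 1.55 * 1818 / (6758 * 116000 * 2.45e-08)
dT = 293.4 K

293.4


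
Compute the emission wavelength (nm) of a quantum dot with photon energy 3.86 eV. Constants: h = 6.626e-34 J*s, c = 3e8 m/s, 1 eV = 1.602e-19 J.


Convert energy: E = 3.86 eV = 3.86 * 1.602e-19 = 6.18372e-19 J
lambda = h*c / E = 6.626e-34 * 3e8 / 6.18372e-19
lambda = 3.21457e-07 m = 321.5 nm

321.5


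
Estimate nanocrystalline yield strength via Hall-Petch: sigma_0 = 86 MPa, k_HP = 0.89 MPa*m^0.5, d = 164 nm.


d = 164 nm = 1.64e-07 m
sqrt(d) = 0.0004049691
Hall-Petch contribution = k / sqrt(d) = 0.89 / 0.0004049691 = 2197.7 MPa
sigma = sigma_0 + k/sqrt(d) = 86 + 2197.7 = 2283.7 MPa

2283.7


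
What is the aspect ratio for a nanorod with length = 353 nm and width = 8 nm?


Aspect ratio AR = length / diameter
AR = 353 / 8
AR = 44.12

44.12


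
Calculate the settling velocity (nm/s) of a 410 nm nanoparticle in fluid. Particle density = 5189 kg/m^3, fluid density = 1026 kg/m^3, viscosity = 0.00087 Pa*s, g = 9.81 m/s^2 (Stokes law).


Radius R = 410/2 nm = 2.05e-07 m
Density difference = 5189 - 1026 = 4163 kg/m^3
v = 2 * R^2 * (rho_p - rho_f) * g / (9 * eta)
v = 2 * (2.05e-07)^2 * 4163 * 9.81 / (9 * 0.00087)
v = 4.38381e-07 m/s = 438.3806 nm/s

438.3806


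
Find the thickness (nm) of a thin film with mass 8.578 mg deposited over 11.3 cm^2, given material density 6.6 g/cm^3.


Convert: m = 8.578 mg = 8.5780e-06 kg, A = 11.3 cm^2 = 1.1300e-03 m^2, rho = 6.6 g/cm^3 = 6600 kg/m^3
t = m / (A * rho)
t = 8.5780e-06 / (1.1300e-03 * 6600)
t = 1.1502e-06 m = 1150.2 nm

1150.2


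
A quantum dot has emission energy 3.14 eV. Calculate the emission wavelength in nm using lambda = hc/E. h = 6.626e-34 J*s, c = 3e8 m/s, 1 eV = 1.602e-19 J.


Convert energy: E = 3.14 eV = 3.14 * 1.602e-19 = 5.03028e-19 J
lambda = h*c / E = 6.626e-34 * 3e8 / 5.03028e-19
lambda = 3.95167e-07 m = 395.2 nm

395.2


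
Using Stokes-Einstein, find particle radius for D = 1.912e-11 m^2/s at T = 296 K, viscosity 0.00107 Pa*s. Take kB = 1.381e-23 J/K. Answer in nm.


Stokes-Einstein: R = kB*T / (6*pi*eta*D)
R = 1.381e-23 * 296 / (6 * pi * 0.00107 * 1.912e-11)
R = 1.06002e-08 m = 10.6 nm

10.6


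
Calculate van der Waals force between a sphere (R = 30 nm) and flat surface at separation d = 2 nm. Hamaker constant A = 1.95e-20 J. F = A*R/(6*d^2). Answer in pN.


Convert to SI: R = 30 nm = 3e-08 m, d = 2 nm = 2e-09 m
F = A * R / (6 * d^2)
F = 1.95e-20 * 3e-08 / (6 * (2e-09)^2)
F = 2.4375e-11 N = 24.375 pN

24.375


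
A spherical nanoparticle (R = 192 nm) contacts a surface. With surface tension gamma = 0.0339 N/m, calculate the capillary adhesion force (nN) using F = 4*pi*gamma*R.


Convert radius: R = 192 nm = 1.92e-07 m
F = 4 * pi * gamma * R
F = 4 * pi * 0.0339 * 1.92e-07
F = 8.1792e-08 N = 81.792 nN

81.792


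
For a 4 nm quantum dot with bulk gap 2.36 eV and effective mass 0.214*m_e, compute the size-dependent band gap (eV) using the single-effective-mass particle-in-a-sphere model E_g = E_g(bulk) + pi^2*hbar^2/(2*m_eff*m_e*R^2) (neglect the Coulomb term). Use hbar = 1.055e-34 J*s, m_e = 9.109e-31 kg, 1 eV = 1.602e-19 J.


Radius R = 4/2 nm = 2e-09 m
Confinement energy dE = pi^2 * hbar^2 / (2 * m_eff * m_e * R^2)
dE = pi^2 * (1.055e-34)^2 / (2 * 0.214 * 9.109e-31 * (2e-09)^2) J, divided by 1.602e-19 J/eV
dE = 0.4397 eV
Total band gap = E_g(bulk) + dE = 2.36 + 0.4397 = 2.7997 eV

2.7997


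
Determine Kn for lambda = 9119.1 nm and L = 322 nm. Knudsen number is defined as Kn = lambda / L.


Knudsen number Kn = lambda / L
Kn = 9119.1 / 322
Kn = 28.3202

28.3202


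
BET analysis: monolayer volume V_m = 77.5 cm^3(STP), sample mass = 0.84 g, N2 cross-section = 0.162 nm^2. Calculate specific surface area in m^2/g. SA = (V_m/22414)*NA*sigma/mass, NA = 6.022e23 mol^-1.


Number of moles in monolayer = V_m / 22414 = 77.5 / 22414 = 0.00345766
Number of molecules = moles * NA = 0.00345766 * 6.022e23
SA = molecules * sigma / mass
SA = (77.5 / 22414) * 6.022e23 * 0.162e-18 / 0.84
SA = 401.6 m^2/g

401.6


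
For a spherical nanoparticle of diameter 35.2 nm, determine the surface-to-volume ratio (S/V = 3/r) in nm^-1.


Radius r = 35.2/2 = 17.6 nm
S/V = 3 / r = 3 / 17.6
S/V = 0.1705 nm^-1

0.1705


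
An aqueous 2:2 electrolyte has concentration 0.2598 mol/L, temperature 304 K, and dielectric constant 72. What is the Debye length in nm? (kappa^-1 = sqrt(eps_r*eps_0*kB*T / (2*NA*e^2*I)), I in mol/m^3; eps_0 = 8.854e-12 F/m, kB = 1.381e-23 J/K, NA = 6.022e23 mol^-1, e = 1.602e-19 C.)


Ionic strength I = 0.2598 * 2^2 * 1000 = 1039.2 mol/m^3
kappa^-1 = sqrt(72 * 8.854e-12 * 1.381e-23 * 304 / (2 * 6.022e23 * (1.602e-19)^2 * 1039.2))
kappa^-1 = 0.289 nm

0.289


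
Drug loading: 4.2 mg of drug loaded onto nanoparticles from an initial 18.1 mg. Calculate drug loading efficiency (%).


Drug loading efficiency = (drug loaded / drug initial) * 100
DLE = 4.2 / 18.1 * 100
DLE = 0.232 * 100
DLE = 23.2%

23.2


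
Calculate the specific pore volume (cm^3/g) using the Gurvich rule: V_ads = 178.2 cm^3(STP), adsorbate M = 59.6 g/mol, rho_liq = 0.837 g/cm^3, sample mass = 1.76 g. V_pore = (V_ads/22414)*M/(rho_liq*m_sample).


Moles adsorbed n = V_ads / 22414 = 178.2 / 22414 = 7.950388e-03 mol
Liquid volume V_liq = n * M / rho_liq = 7.950388e-03 * 59.6 / 0.837 = 0.56612 cm^3
Specific pore volume V_pore = V_liq / m_sample = 0.56612 / 1.76
V_pore = 0.3217 cm^3/g

0.3217


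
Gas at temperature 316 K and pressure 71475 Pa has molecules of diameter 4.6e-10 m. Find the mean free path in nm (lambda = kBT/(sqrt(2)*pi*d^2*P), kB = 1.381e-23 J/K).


Mean free path: lambda = kB*T / (sqrt(2) * pi * d^2 * P)
lambda = 1.381e-23 * 316 / (sqrt(2) * pi * (4.6e-10)^2 * 71475)
lambda = 6.49451e-08 m
lambda = 64.95 nm

64.95


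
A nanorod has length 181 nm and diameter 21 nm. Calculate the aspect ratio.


Aspect ratio AR = length / diameter
AR = 181 / 21
AR = 8.62

8.62


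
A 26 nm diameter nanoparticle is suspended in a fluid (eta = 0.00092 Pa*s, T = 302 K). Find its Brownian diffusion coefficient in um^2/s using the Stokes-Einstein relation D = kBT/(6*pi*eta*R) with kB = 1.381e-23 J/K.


Radius R = 26/2 = 13 nm = 1.3e-08 m
D = kB*T / (6*pi*eta*R)
D = 1.381e-23 * 302 / (6 * pi * 0.00092 * 1.3e-08)
D = 1.84999e-11 m^2/s = 18.5 um^2/s

18.5


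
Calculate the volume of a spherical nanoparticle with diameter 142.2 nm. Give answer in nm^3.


Radius r = 142.2/2 = 71.1 nm
Volume V = (4/3) * pi * r^3
V = (4/3) * pi * (71.1)^3
V = 1505557.72 nm^3

1505557.72


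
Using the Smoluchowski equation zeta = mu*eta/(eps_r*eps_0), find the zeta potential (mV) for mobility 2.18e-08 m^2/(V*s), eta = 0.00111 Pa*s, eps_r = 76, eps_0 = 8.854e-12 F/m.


Smoluchowski equation: zeta = mu * eta / (eps_r * eps_0)
zeta = 2.18e-08 * 0.00111 / (76 * 8.854e-12)
zeta = 0.035961 V = 35.96 mV

35.96


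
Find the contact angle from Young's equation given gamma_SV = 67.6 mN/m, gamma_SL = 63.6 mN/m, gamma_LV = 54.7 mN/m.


cos(theta) = (gamma_SV - gamma_SL) / gamma_LV
cos(theta) = (67.6 - 63.6) / 54.7
cos(theta) = 0.073126
theta = arccos(0.073126) = 85.81 degrees

85.81


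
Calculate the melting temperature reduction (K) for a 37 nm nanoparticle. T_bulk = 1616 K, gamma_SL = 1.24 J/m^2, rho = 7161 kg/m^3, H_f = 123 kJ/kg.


Radius R = 37/2 = 18.5 nm = 1.85e-08 m
Convert H_f = 123 kJ/kg = 123000 J/kg
dT = 2 * gamma_SL * T_bulk / (rho * H_f * R)
dT = 2 * 1.24 * 1616 / (7161 * 123000 * 1.85e-08)
dT = 245.9 K

245.9


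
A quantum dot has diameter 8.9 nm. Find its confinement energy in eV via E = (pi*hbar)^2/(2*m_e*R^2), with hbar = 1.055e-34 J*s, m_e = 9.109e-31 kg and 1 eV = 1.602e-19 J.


Radius R = 8.9/2 = 4.45 nm = 4.45e-09 m
E = (pi * 1.055e-34)^2 / (2 * 9.109e-31 * (4.45e-09)^2)
E(J) = 3.04498e-21
E = E(J) / 1.602e-19 = 0.019 eV

0.019


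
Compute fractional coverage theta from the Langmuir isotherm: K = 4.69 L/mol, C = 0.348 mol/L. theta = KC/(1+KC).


Langmuir isotherm: theta = K*C / (1 + K*C)
K*C = 4.69 * 0.348 = 1.63212
theta = 1.63212 / (1 + 1.63212) = 1.63212 / 2.63212
theta = 0.6201

0.6201


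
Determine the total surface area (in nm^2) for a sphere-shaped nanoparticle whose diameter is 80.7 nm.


Radius r = 80.7/2 = 40.35 nm
Surface area SA = 4 * pi * r^2
SA = 4 * pi * (40.35)^2
SA = 20459.59 nm^2

20459.59


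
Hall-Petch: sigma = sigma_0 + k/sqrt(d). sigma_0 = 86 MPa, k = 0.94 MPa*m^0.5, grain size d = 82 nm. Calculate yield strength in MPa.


d = 82 nm = 8.2e-08 m
sqrt(d) = 0.0002863564
Hall-Petch contribution = k / sqrt(d) = 0.94 / 0.0002863564 = 3282.6 MPa
sigma = sigma_0 + k/sqrt(d) = 86 + 3282.6 = 3368.6 MPa

3368.6


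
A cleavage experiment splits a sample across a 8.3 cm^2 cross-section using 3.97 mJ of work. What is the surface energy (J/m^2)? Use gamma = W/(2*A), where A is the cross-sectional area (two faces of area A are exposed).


Convert: A = 8.3 cm^2 = 0.00083 m^2, W = 3.97 mJ = 0.00397 J
Cleaving exposes two faces of area A, so total new surface = 2*A and gamma = W / (2*A)
gamma = 0.00397 / (2 * 0.00083)
gamma = 2.392 J/m^2

2.392


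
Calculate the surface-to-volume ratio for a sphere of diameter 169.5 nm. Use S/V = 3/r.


Radius r = 169.5/2 = 84.75 nm
S/V = 3 / r = 3 / 84.75
S/V = 0.0354 nm^-1

0.0354


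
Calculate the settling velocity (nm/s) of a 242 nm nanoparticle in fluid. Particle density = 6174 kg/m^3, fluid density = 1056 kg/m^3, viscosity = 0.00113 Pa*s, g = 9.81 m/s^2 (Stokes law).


Radius R = 242/2 nm = 1.21e-07 m
Density difference = 6174 - 1056 = 5118 kg/m^3
v = 2 * R^2 * (rho_p - rho_f) * g / (9 * eta)
v = 2 * (1.21e-07)^2 * 5118 * 9.81 / (9 * 0.00113)
v = 1.4456e-07 m/s = 144.5603 nm/s

144.5603


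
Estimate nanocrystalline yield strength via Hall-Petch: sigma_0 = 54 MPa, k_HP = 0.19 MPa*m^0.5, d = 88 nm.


d = 88 nm = 8.8e-08 m
sqrt(d) = 0.0002966479
Hall-Petch contribution = k / sqrt(d) = 0.19 / 0.0002966479 = 640.5 MPa
sigma = sigma_0 + k/sqrt(d) = 54 + 640.5 = 694.5 MPa

694.5


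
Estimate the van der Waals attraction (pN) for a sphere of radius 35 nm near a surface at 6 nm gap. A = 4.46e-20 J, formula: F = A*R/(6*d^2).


Convert to SI: R = 35 nm = 3.5e-08 m, d = 6 nm = 6e-09 m
F = A * R / (6 * d^2)
F = 4.46e-20 * 3.5e-08 / (6 * (6e-09)^2)
F = 7.22685e-12 N = 7.227 pN

7.227


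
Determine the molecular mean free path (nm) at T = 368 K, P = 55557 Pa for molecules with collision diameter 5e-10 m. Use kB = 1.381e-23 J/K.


Mean free path: lambda = kB*T / (sqrt(2) * pi * d^2 * P)
lambda = 1.381e-23 * 368 / (sqrt(2) * pi * (5e-10)^2 * 55557)
lambda = 8.23565e-08 m
lambda = 82.36 nm

82.36


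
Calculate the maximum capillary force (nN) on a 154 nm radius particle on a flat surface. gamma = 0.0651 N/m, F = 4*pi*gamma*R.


Convert radius: R = 154 nm = 1.54e-07 m
F = 4 * pi * gamma * R
F = 4 * pi * 0.0651 * 1.54e-07
F = 1.25983e-07 N = 125.9829 nN

125.9829


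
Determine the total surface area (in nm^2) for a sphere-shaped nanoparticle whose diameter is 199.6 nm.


Radius r = 199.6/2 = 99.8 nm
Surface area SA = 4 * pi * r^2
SA = 4 * pi * (99.8)^2
SA = 125161.55 nm^2

125161.55


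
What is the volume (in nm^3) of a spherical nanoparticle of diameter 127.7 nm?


Radius r = 127.7/2 = 63.85 nm
Volume V = (4/3) * pi * r^3
V = (4/3) * pi * (63.85)^3
V = 1090363.52 nm^3

1090363.52


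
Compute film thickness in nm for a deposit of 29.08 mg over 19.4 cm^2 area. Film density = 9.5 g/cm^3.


Convert: m = 29.08 mg = 2.9080e-05 kg, A = 19.4 cm^2 = 1.9400e-03 m^2, rho = 9.5 g/cm^3 = 9500 kg/m^3
t = m / (A * rho)
t = 2.9080e-05 / (1.9400e-03 * 9500)
t = 1.5779e-06 m = 1577.9 nm

1577.9


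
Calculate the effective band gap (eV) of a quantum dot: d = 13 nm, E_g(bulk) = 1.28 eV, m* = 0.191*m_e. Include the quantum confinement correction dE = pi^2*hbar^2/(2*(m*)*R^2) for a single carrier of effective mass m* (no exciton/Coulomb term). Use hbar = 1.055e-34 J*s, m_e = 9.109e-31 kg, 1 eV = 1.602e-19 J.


Radius R = 13/2 nm = 6.5e-09 m
Confinement energy dE = pi^2 * hbar^2 / (2 * m_eff * m_e * R^2)
dE = pi^2 * (1.055e-34)^2 / (2 * 0.191 * 9.109e-31 * (6.5e-09)^2) J, divided by 1.602e-19 J/eV
dE = 0.0466 eV
Total band gap = E_g(bulk) + dE = 1.28 + 0.0466 = 1.3266 eV

1.3266


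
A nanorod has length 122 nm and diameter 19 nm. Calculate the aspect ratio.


Aspect ratio AR = length / diameter
AR = 122 / 19
AR = 6.42

6.42


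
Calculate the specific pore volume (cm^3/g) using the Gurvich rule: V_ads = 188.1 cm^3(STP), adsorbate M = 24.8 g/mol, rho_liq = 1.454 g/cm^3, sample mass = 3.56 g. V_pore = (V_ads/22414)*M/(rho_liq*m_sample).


Moles adsorbed n = V_ads / 22414 = 188.1 / 22414 = 8.392076e-03 mol
Liquid volume V_liq = n * M / rho_liq = 8.392076e-03 * 24.8 / 1.454 = 0.14314 cm^3
Specific pore volume V_pore = V_liq / m_sample = 0.14314 / 3.56
V_pore = 0.0402 cm^3/g

0.0402


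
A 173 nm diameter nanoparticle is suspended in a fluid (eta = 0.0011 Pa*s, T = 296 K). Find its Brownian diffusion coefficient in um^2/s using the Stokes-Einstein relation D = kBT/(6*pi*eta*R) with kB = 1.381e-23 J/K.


Radius R = 173/2 = 86.5 nm = 8.65e-08 m
D = kB*T / (6*pi*eta*R)
D = 1.381e-23 * 296 / (6 * pi * 0.0011 * 8.65e-08)
D = 2.27916e-12 m^2/s = 2.279 um^2/s

2.279


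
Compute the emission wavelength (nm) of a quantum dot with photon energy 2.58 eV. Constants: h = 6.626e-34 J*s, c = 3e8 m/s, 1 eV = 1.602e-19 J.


Convert energy: E = 2.58 eV = 2.58 * 1.602e-19 = 4.13316e-19 J
lambda = h*c / E = 6.626e-34 * 3e8 / 4.13316e-19
lambda = 4.8094e-07 m = 480.9 nm

480.9


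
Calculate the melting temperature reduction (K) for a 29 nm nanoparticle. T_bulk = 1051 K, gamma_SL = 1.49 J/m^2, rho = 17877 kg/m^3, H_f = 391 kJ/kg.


Radius R = 29/2 = 14.5 nm = 1.45e-08 m
Convert H_f = 391 kJ/kg = 391000 J/kg
dT = 2 * gamma_SL * T_bulk / (rho * H_f * R)
dT = 2 * 1.49 * 1051 / (17877 * 391000 * 1.45e-08)
dT = 30.9 K

30.9


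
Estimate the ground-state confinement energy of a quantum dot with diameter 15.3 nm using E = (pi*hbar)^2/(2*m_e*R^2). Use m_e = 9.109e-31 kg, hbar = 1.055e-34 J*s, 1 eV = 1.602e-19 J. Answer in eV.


Radius R = 15.3/2 = 7.65 nm = 7.65e-09 m
E = (pi * 1.055e-34)^2 / (2 * 9.109e-31 * (7.65e-09)^2)
E(J) = 1.03034e-21
E = E(J) / 1.602e-19 = 0.0064 eV

0.0064


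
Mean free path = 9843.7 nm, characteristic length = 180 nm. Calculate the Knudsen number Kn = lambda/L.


Knudsen number Kn = lambda / L
Kn = 9843.7 / 180
Kn = 54.6872

54.6872


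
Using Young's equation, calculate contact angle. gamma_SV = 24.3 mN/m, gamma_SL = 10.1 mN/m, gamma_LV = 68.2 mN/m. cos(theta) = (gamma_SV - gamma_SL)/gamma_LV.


cos(theta) = (gamma_SV - gamma_SL) / gamma_LV
cos(theta) = (24.3 - 10.1) / 68.2
cos(theta) = 0.208211
theta = arccos(0.208211) = 77.98 degrees

77.98


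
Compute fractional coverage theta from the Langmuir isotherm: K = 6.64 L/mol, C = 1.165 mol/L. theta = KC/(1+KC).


Langmuir isotherm: theta = K*C / (1 + K*C)
K*C = 6.64 * 1.165 = 7.7356
theta = 7.7356 / (1 + 7.7356) = 7.7356 / 8.7356
theta = 0.8855

0.8855


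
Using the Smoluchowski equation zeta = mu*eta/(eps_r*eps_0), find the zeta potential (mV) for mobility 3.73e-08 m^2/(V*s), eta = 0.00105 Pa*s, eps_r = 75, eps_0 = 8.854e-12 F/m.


Smoluchowski equation: zeta = mu * eta / (eps_r * eps_0)
zeta = 3.73e-08 * 0.00105 / (75 * 8.854e-12)
zeta = 0.058979 V = 58.98 mV

58.98


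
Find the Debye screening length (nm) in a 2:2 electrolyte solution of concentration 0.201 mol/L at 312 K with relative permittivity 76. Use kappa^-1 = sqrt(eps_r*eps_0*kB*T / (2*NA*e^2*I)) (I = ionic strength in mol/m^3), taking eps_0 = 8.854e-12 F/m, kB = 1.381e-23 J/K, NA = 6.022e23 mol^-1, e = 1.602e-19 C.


Ionic strength I = 0.201 * 2^2 * 1000 = 804 mol/m^3
kappa^-1 = sqrt(76 * 8.854e-12 * 1.381e-23 * 312 / (2 * 6.022e23 * (1.602e-19)^2 * 804))
kappa^-1 = 0.342 nm

0.342


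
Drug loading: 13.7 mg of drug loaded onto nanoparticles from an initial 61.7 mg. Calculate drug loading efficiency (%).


Drug loading efficiency = (drug loaded / drug initial) * 100
DLE = 13.7 / 61.7 * 100
DLE = 0.222 * 100
DLE = 22.2%

22.2


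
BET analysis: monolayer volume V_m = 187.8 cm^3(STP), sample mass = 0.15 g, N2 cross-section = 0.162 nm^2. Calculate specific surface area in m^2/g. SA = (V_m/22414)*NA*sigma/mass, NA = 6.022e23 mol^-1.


Number of moles in monolayer = V_m / 22414 = 187.8 / 22414 = 0.00837869
Number of molecules = moles * NA = 0.00837869 * 6.022e23
SA = molecules * sigma / mass
SA = (187.8 / 22414) * 6.022e23 * 0.162e-18 / 0.15
SA = 5449.3 m^2/g

5449.3


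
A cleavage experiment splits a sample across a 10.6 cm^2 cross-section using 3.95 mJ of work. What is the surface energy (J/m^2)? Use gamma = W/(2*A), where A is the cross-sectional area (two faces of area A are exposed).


Convert: A = 10.6 cm^2 = 0.00106 m^2, W = 3.95 mJ = 0.00395 J
Cleaving exposes two faces of area A, so total new surface = 2*A and gamma = W / (2*A)
gamma = 0.00395 / (2 * 0.00106)
gamma = 1.863 J/m^2

1.863


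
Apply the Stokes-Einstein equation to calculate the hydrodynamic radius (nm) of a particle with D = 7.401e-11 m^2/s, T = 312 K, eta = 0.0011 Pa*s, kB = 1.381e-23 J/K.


Stokes-Einstein: R = kB*T / (6*pi*eta*D)
R = 1.381e-23 * 312 / (6 * pi * 0.0011 * 7.401e-11)
R = 2.80779e-09 m = 2.81 nm

2.81


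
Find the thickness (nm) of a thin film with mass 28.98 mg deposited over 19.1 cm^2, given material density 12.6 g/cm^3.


Convert: m = 28.98 mg = 2.8980e-05 kg, A = 19.1 cm^2 = 1.9100e-03 m^2, rho = 12.6 g/cm^3 = 12600 kg/m^3
t = m / (A * rho)
t = 2.8980e-05 / (1.9100e-03 * 12600)
t = 1.2042e-06 m = 1204.2 nm

1204.2


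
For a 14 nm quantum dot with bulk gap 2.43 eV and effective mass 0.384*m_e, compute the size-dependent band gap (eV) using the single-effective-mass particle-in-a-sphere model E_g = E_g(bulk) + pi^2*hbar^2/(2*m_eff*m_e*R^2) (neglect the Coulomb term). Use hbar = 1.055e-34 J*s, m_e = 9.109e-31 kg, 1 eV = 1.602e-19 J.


Radius R = 14/2 nm = 7e-09 m
Confinement energy dE = pi^2 * hbar^2 / (2 * m_eff * m_e * R^2)
dE = pi^2 * (1.055e-34)^2 / (2 * 0.384 * 9.109e-31 * (7e-09)^2) J, divided by 1.602e-19 J/eV
dE = 0.02 eV
Total band gap = E_g(bulk) + dE = 2.43 + 0.02 = 2.45 eV

2.45


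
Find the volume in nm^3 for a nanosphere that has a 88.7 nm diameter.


Radius r = 88.7/2 = 44.35 nm
Volume V = (4/3) * pi * r^3
V = (4/3) * pi * (44.35)^3
V = 365400.79 nm^3

365400.79


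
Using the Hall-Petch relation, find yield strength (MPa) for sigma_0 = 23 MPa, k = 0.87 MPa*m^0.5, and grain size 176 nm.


d = 176 nm = 1.76e-07 m
sqrt(d) = 0.0004195235
Hall-Petch contribution = k / sqrt(d) = 0.87 / 0.0004195235 = 2073.8 MPa
sigma = sigma_0 + k/sqrt(d) = 23 + 2073.8 = 2096.8 MPa

2096.8


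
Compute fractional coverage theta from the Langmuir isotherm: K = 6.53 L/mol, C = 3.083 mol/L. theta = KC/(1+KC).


Langmuir isotherm: theta = K*C / (1 + K*C)
K*C = 6.53 * 3.083 = 20.13199
theta = 20.13199 / (1 + 20.13199) = 20.13199 / 21.13199
theta = 0.9527

0.9527


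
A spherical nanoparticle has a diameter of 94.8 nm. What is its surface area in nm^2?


Radius r = 94.8/2 = 47.4 nm
Surface area SA = 4 * pi * r^2
SA = 4 * pi * (47.4)^2
SA = 28233.62 nm^2

28233.62


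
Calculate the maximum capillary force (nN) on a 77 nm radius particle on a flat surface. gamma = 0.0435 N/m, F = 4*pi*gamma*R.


Convert radius: R = 77 nm = 7.7e-08 m
F = 4 * pi * gamma * R
F = 4 * pi * 0.0435 * 7.7e-08
F = 4.20911e-08 N = 42.0911 nN

42.0911


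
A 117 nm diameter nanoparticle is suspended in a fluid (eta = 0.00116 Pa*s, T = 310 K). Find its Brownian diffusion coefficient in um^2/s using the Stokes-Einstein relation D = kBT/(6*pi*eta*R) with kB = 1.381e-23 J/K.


Radius R = 117/2 = 58.5 nm = 5.85e-08 m
D = kB*T / (6*pi*eta*R)
D = 1.381e-23 * 310 / (6 * pi * 0.00116 * 5.85e-08)
D = 3.34688e-12 m^2/s = 3.347 um^2/s

3.347


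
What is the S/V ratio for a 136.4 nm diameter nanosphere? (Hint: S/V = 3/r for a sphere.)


Radius r = 136.4/2 = 68.2 nm
S/V = 3 / r = 3 / 68.2
S/V = 0.044 nm^-1

0.044


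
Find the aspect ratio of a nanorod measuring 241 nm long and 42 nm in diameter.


Aspect ratio AR = length / diameter
AR = 241 / 42
AR = 5.74

5.74


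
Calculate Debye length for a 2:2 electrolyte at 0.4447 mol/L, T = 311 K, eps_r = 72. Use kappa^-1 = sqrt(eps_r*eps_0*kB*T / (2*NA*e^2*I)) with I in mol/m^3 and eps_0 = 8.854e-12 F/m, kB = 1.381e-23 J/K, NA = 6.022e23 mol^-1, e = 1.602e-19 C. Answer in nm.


Ionic strength I = 0.4447 * 2^2 * 1000 = 1778.8 mol/m^3
kappa^-1 = sqrt(72 * 8.854e-12 * 1.381e-23 * 311 / (2 * 6.022e23 * (1.602e-19)^2 * 1778.8))
kappa^-1 = 0.223 nm

0.223


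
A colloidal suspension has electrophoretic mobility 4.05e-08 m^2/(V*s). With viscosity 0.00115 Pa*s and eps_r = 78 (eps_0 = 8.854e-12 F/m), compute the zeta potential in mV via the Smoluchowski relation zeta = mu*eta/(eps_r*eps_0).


Smoluchowski equation: zeta = mu * eta / (eps_r * eps_0)
zeta = 4.05e-08 * 0.00115 / (78 * 8.854e-12)
zeta = 0.06744 V = 67.44 mV

67.44


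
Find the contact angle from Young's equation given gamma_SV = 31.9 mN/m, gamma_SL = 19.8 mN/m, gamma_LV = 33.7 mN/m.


cos(theta) = (gamma_SV - gamma_SL) / gamma_LV
cos(theta) = (31.9 - 19.8) / 33.7
cos(theta) = 0.35905
theta = arccos(0.35905) = 68.96 degrees

68.96


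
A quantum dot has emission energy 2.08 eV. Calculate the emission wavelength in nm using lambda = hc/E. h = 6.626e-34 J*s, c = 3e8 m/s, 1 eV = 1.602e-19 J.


Convert energy: E = 2.08 eV = 2.08 * 1.602e-19 = 3.33216e-19 J
lambda = h*c / E = 6.626e-34 * 3e8 / 3.33216e-19
lambda = 5.9655e-07 m = 596.5 nm

596.5


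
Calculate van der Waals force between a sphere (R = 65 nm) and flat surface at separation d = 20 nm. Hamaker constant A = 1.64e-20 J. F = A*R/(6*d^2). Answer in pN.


Convert to SI: R = 65 nm = 6.5e-08 m, d = 20 nm = 2e-08 m
F = A * R / (6 * d^2)
F = 1.64e-20 * 6.5e-08 / (6 * (2e-08)^2)
F = 4.44167e-13 N = 0.444 pN

0.444


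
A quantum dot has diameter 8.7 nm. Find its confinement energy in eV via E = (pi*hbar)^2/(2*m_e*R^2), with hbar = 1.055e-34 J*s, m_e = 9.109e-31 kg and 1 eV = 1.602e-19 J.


Radius R = 8.7/2 = 4.35 nm = 4.35e-09 m
E = (pi * 1.055e-34)^2 / (2 * 9.109e-31 * (4.35e-09)^2)
E(J) = 3.18658e-21
E = E(J) / 1.602e-19 = 0.0199 eV

0.0199


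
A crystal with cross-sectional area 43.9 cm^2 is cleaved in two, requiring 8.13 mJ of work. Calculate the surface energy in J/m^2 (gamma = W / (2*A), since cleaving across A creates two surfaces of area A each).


Convert: A = 43.9 cm^2 = 0.00439 m^2, W = 8.13 mJ = 0.00813 J
Cleaving exposes two faces of area A, so total new surface = 2*A and gamma = W / (2*A)
gamma = 0.00813 / (2 * 0.00439)
gamma = 0.926 J/m^2

0.926


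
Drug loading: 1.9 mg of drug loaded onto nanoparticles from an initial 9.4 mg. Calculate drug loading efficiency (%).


Drug loading efficiency = (drug loaded / drug initial) * 100
DLE = 1.9 / 9.4 * 100
DLE = 0.2021 * 100
DLE = 20.21%

20.21


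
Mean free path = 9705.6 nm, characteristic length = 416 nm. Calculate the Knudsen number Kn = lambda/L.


Knudsen number Kn = lambda / L
Kn = 9705.6 / 416
Kn = 23.3308

23.3308


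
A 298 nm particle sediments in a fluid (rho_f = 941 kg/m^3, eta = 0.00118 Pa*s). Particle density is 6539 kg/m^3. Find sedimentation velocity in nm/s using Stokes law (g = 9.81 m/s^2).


Radius R = 298/2 nm = 1.49e-07 m
Density difference = 6539 - 941 = 5598 kg/m^3
v = 2 * R^2 * (rho_p - rho_f) * g / (9 * eta)
v = 2 * (1.49e-07)^2 * 5598 * 9.81 / (9 * 0.00118)
v = 2.29604e-07 m/s = 229.6042 nm/s

229.6042


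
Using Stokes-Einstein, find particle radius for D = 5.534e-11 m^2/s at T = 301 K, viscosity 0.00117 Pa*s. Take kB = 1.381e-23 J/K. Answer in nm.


Stokes-Einstein: R = kB*T / (6*pi*eta*D)
R = 1.381e-23 * 301 / (6 * pi * 0.00117 * 5.534e-11)
R = 3.40592e-09 m = 3.41 nm

3.41


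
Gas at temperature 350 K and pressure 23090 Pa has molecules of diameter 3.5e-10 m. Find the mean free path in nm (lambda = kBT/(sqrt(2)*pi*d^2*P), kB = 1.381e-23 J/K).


Mean free path: lambda = kB*T / (sqrt(2) * pi * d^2 * P)
lambda = 1.381e-23 * 350 / (sqrt(2) * pi * (3.5e-10)^2 * 23090)
lambda = 3.84624e-07 m
lambda = 384.62 nm

384.62


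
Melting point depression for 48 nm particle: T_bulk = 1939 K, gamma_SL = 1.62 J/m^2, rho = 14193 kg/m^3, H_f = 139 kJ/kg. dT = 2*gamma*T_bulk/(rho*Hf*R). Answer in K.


Radius R = 48/2 = 24 nm = 2.4e-08 m
Convert H_f = 139 kJ/kg = 139000 J/kg
dT = 2 * gamma_SL * T_bulk / (rho * H_f * R)
dT = 2 * 1.62 * 1939 / (14193 * 139000 * 2.4e-08)
dT = 132.7 K

132.7


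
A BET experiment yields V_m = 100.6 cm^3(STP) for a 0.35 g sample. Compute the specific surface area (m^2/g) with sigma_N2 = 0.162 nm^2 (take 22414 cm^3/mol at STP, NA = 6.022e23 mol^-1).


Number of moles in monolayer = V_m / 22414 = 100.6 / 22414 = 0.00448827
Number of molecules = moles * NA = 0.00448827 * 6.022e23
SA = molecules * sigma / mass
SA = (100.6 / 22414) * 6.022e23 * 0.162e-18 / 0.35
SA = 1251.0 m^2/g

1251.0


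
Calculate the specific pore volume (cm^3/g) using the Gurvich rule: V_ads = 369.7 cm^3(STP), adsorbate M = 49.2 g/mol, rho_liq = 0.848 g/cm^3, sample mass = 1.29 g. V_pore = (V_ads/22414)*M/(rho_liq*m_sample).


Moles adsorbed n = V_ads / 22414 = 369.7 / 22414 = 1.649416e-02 mol
Liquid volume V_liq = n * M / rho_liq = 1.649416e-02 * 49.2 / 0.848 = 0.95697 cm^3
Specific pore volume V_pore = V_liq / m_sample = 0.95697 / 1.29
V_pore = 0.7418 cm^3/g

0.7418


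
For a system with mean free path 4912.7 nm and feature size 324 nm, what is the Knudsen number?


Knudsen number Kn = lambda / L
Kn = 4912.7 / 324
Kn = 15.1627

15.1627


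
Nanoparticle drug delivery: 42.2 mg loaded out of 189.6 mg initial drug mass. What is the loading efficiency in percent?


Drug loading efficiency = (drug loaded / drug initial) * 100
DLE = 42.2 / 189.6 * 100
DLE = 0.2226 * 100
DLE = 22.26%

22.26


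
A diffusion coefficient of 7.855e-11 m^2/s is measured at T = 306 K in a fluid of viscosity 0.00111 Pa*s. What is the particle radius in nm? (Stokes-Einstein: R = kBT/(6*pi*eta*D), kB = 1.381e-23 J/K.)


Stokes-Einstein: R = kB*T / (6*pi*eta*D)
R = 1.381e-23 * 306 / (6 * pi * 0.00111 * 7.855e-11)
R = 2.57125e-09 m = 2.57 nm

2.57


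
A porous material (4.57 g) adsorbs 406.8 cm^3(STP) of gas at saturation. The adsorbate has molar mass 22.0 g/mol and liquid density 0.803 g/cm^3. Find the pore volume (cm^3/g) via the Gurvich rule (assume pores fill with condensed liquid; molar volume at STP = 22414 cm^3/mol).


Moles adsorbed n = V_ads / 22414 = 406.8 / 22414 = 1.814937e-02 mol
Liquid volume V_liq = n * M / rho_liq = 1.814937e-02 * 22.0 / 0.803 = 0.49724 cm^3
Specific pore volume V_pore = V_liq / m_sample = 0.49724 / 4.57
V_pore = 0.1088 cm^3/g

0.1088


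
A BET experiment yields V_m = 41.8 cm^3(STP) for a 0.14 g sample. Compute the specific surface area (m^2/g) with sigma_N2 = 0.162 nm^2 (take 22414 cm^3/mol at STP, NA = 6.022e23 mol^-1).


Number of moles in monolayer = V_m / 22414 = 41.8 / 22414 = 0.00186491
Number of molecules = moles * NA = 0.00186491 * 6.022e23
SA = molecules * sigma / mass
SA = (41.8 / 22414) * 6.022e23 * 0.162e-18 / 0.14
SA = 1299.5 m^2/g

1299.5


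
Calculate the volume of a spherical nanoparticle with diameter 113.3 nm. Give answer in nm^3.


Radius r = 113.3/2 = 56.65 nm
Volume V = (4/3) * pi * r^3
V = (4/3) * pi * (56.65)^3
V = 761532.34 nm^3

761532.34


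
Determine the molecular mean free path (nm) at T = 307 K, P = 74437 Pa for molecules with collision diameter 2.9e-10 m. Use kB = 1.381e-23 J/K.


Mean free path: lambda = kB*T / (sqrt(2) * pi * d^2 * P)
lambda = 1.381e-23 * 307 / (sqrt(2) * pi * (2.9e-10)^2 * 74437)
lambda = 1.52434e-07 m
lambda = 152.43 nm

152.43


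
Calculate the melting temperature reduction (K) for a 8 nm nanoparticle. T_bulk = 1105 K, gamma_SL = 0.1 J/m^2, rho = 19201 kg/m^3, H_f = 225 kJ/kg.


Radius R = 8/2 = 4 nm = 4e-09 m
Convert H_f = 225 kJ/kg = 225000 J/kg
dT = 2 * gamma_SL * T_bulk / (rho * H_f * R)
dT = 2 * 0.1 * 1105 / (19201 * 225000 * 4e-09)
dT = 12.8 K

12.8


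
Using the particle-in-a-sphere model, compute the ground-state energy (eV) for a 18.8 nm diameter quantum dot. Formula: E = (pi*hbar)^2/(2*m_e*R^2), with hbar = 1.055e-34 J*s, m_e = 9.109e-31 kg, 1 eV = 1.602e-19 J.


Radius R = 18.8/2 = 9.4 nm = 9.4e-09 m
E = (pi * 1.055e-34)^2 / (2 * 9.109e-31 * (9.4e-09)^2)
E(J) = 6.82415e-22
E = E(J) / 1.602e-19 = 0.0043 eV

0.0043


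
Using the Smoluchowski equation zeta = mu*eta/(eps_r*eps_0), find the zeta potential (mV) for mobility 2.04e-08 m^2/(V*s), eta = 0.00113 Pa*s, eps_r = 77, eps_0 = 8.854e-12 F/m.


Smoluchowski equation: zeta = mu * eta / (eps_r * eps_0)
zeta = 2.04e-08 * 0.00113 / (77 * 8.854e-12)
zeta = 0.033813 V = 33.81 mV

33.81


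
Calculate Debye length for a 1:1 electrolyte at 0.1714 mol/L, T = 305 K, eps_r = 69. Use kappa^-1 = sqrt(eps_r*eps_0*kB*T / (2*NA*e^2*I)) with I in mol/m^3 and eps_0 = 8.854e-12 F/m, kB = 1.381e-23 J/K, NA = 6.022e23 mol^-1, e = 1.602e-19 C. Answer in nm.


Ionic strength I = 0.1714 * 1^2 * 1000 = 171.4 mol/m^3
kappa^-1 = sqrt(69 * 8.854e-12 * 1.381e-23 * 305 / (2 * 6.022e23 * (1.602e-19)^2 * 171.4))
kappa^-1 = 0.697 nm

0.697


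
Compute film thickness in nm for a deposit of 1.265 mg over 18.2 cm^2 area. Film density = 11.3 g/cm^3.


Convert: m = 1.265 mg = 1.2650e-06 kg, A = 18.2 cm^2 = 1.8200e-03 m^2, rho = 11.3 g/cm^3 = 11300 kg/m^3
t = m / (A * rho)
t = 1.2650e-06 / (1.8200e-03 * 11300)
t = 6.1509e-08 m = 61.5 nm

61.5
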